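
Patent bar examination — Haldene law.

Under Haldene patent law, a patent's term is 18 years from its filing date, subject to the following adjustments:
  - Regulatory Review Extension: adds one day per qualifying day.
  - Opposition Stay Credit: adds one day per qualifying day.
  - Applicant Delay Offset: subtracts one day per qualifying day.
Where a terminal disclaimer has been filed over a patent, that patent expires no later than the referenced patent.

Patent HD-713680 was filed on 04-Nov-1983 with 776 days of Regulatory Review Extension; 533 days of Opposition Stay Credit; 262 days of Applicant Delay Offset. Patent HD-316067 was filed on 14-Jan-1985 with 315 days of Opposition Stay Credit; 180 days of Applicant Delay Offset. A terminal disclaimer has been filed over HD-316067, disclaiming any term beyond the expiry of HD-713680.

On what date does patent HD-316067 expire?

Natural term of HD-316067:
  Base: filing + 18 years → 14 January 2003.
  Opposition Stay Credit: +315 days → 25 November 2003.
  Applicant Delay Offset: −180 days → 29 May 2003.
Expiry of referenced patent HD-713680:
  Base: filing + 18 years → 4 November 2001.
  Regulatory Review Extension: +776 days → 20 December 2003.
  Opposition Stay Credit: +533 days → 5 June 2005.
  Applicant Delay Offset: −262 days → 16 September 2004.
Terminal disclaimer: HD-316067 expires on the earlier of 29 May 2003 and 16 September 2004.

2003-05-29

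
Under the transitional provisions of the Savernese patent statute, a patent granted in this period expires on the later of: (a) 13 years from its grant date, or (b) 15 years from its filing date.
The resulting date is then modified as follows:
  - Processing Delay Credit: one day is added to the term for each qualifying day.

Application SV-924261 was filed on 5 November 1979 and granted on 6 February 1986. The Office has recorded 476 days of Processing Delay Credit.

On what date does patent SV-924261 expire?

2000-05-27

(a) grant + 13 years → 6 February 1999.
(b) filing + 15 years → 5 November 1994.
Later of the two: 6 February 1999.
Processing Delay Credit: +476 days → 27 May 2000.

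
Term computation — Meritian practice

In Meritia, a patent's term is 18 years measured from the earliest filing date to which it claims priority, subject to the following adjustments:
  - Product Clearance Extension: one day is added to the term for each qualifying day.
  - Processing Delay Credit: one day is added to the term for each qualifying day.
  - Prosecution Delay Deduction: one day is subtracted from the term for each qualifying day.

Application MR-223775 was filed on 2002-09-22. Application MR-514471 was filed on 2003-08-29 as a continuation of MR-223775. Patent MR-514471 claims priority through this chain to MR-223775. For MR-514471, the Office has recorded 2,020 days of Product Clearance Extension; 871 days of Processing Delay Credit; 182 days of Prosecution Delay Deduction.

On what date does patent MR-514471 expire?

2028-02-22

Earliest priority filing: 22 September 2002.
Base term: 22 September 2002 + 18 years → 22 September 2020.
Product Clearance Extension: +2020 days → 4 April 2026.
Processing Delay Credit: +871 days → 22 August 2028.
Prosecution Delay Deduction: −182 days → 22 February 2028.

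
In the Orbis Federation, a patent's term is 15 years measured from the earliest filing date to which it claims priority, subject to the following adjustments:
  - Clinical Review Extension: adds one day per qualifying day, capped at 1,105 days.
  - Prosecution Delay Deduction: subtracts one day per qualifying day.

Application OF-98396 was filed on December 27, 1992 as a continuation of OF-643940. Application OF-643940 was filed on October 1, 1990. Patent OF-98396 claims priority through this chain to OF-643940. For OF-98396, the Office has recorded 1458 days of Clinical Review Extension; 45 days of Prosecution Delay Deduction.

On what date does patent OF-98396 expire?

Earliest priority filing: 1 October 1990.
Base term: 1 October 1990 + 15 years → 1 October 2005.
Clinical Review Extension: 1458 days claimed exceeds the 1105-day cap, so +1105 days → 10 October 2008.
Prosecution Delay Deduction: −45 days → 26 August 2008.

2008-08-26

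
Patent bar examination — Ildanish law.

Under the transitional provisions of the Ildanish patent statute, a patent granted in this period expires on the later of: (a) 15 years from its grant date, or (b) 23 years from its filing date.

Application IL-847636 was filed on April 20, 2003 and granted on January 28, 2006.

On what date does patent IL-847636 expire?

(a) grant + 15 years → 28 January 2021.
(b) filing + 23 years → 20 April 2026.
Later of the two: 20 April 2026.

2026-04-20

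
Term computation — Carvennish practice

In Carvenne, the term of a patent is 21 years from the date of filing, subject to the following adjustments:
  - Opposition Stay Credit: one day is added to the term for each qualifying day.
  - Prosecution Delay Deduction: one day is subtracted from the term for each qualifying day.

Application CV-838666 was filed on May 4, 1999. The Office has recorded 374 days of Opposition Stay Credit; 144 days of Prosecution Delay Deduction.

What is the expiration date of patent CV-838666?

Base term: filing date + 21 years → 4 May 2020.
Opposition Stay Credit: +374 days → 13 May 2021.
Prosecution Delay Deduction: −144 days → 20 December 2020.

2020-12-20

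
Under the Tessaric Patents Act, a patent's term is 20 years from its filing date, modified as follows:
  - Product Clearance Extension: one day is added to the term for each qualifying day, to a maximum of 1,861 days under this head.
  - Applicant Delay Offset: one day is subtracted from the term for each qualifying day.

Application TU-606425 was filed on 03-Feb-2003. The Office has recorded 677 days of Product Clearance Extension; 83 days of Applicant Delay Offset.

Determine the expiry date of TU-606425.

2024-09-19

Base term: filing date + 20 years → 3 February 2023.
Product Clearance Extension: 677 days (within the 1861-day cap) → +677 days → 11 December 2024.
Applicant Delay Offset: −83 days → 19 September 2024.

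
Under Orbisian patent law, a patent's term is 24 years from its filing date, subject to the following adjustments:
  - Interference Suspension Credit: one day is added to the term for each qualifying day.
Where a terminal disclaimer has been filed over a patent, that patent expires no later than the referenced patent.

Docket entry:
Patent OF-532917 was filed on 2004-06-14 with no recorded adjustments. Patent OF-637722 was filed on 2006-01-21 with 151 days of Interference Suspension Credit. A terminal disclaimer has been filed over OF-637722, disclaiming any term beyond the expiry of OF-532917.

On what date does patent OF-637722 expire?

Natural term of OF-637722:
  Base: filing + 24 years → 21 January 2030.
  Interference Suspension Credit: +151 days → 21 June 2030.
Expiry of referenced patent OF-532917:
  Base: filing + 24 years → 14 June 2028.
Terminal disclaimer: OF-637722 expires on the earlier of 21 June 2030 and 14 June 2028.

June 14, 2028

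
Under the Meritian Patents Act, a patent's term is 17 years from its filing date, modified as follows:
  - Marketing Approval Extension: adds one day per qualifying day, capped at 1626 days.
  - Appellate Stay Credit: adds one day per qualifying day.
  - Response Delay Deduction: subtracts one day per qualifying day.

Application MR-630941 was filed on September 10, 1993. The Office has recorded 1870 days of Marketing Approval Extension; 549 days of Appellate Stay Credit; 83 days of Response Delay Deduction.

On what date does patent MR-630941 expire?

Base term: filing date + 17 years → 10 September 2010.
Marketing Approval Extension: 1870 days claimed exceeds the 1626-day cap, so +1626 days → 22 February 2015.
Appellate Stay Credit: +549 days → 24 August 2016.
Response Delay Deduction: −83 days → 2 June 2016.

June 2, 2016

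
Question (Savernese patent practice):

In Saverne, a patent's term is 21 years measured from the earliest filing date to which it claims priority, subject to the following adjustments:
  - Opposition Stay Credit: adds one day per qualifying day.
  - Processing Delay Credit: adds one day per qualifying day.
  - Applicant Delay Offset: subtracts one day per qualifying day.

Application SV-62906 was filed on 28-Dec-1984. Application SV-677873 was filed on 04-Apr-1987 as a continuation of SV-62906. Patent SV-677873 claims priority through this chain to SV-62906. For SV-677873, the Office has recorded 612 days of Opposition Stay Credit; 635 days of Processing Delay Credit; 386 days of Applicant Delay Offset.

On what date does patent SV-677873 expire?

May 7, 2008

Earliest priority filing: 28 December 1984.
Base term: 28 December 1984 + 21 years → 28 December 2005.
Opposition Stay Credit: +612 days → 1 September 2007.
Processing Delay Credit: +635 days → 28 May 2009.
Applicant Delay Offset: −386 days → 7 May 2008.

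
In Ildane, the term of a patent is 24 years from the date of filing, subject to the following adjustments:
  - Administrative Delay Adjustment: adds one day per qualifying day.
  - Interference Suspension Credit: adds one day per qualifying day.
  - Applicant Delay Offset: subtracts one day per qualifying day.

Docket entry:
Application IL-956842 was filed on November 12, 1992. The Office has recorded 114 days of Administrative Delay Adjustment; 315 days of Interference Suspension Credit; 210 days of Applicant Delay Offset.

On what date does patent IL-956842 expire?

Base term: filing date + 24 years → 12 November 2016.
Administrative Delay Adjustment: +114 days → 6 March 2017.
Interference Suspension Credit: +315 days → 15 January 2018.
Applicant Delay Offset: −210 days → 19 June 2017.

2017-06-19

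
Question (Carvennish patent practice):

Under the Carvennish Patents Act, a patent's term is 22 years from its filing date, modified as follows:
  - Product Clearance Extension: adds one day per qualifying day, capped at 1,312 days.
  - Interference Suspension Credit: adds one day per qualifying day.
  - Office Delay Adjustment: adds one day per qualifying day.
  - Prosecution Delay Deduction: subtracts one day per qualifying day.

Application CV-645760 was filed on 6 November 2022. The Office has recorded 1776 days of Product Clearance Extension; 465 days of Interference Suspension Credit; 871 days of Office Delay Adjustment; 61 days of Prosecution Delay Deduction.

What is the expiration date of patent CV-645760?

2051-12-07

Base term: filing date + 22 years → 6 November 2044.
Product Clearance Extension: 1776 days claimed exceeds the 1312-day cap, so +1312 days → 10 June 2048.
Interference Suspension Credit: +465 days → 18 September 2049.
Office Delay Adjustment: +871 days → 6 February 2052.
Prosecution Delay Deduction: −61 days → 7 December 2051.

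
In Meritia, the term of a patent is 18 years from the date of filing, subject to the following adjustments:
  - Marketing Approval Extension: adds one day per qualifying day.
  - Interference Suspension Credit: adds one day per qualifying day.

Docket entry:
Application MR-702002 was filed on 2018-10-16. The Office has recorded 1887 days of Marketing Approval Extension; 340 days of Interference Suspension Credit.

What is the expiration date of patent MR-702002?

2042-11-21

Base term: filing date + 18 years → 16 October 2036.
Marketing Approval Extension: +1887 days → 16 December 2041.
Interference Suspension Credit: +340 days → 21 November 2042.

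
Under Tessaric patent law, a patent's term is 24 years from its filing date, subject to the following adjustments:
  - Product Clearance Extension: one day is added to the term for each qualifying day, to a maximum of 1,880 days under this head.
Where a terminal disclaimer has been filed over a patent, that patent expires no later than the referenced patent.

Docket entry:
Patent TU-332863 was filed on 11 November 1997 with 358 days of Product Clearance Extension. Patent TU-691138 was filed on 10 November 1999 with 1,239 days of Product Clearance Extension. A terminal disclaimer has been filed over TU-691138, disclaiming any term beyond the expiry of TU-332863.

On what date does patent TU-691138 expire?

Natural term of TU-691138:
  Base: filing + 24 years → 10 November 2023.
  Product Clearance Extension: 1239 days (within the 1880-day cap) → +1239 days → 2 April 2027.
Expiry of referenced patent TU-332863:
  Base: filing + 24 years → 11 November 2021.
  Product Clearance Extension: 358 days (within the 1880-day cap) → +358 days → 4 November 2022.
Terminal disclaimer: TU-691138 expires on the earlier of 2 April 2027 and 4 November 2022.

November 4, 2022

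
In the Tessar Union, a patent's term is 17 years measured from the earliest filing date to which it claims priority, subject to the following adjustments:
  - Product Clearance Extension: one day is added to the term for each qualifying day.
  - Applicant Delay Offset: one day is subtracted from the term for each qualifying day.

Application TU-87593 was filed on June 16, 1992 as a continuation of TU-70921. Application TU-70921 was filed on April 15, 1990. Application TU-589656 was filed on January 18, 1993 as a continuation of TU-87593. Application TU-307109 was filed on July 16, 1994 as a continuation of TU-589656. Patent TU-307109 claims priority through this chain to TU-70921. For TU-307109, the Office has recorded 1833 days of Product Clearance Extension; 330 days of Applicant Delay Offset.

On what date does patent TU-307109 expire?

2011-05-27

Earliest priority filing: 15 April 1990.
Base term: 15 April 1990 + 17 years → 15 April 2007.
Product Clearance Extension: +1833 days → 21 April 2012.
Applicant Delay Offset: −330 days → 27 May 2011.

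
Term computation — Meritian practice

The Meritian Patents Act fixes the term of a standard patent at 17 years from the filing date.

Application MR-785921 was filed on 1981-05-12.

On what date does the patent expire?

1998-05-12

Filing date + 17 years → 12 May 1998.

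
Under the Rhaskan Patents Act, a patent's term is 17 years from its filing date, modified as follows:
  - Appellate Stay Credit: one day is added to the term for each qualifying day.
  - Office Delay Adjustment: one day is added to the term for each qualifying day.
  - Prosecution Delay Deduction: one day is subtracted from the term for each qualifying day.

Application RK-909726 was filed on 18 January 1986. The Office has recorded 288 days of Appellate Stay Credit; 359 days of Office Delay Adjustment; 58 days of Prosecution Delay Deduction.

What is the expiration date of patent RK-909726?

Base term: filing date + 17 years → 18 January 2003.
Appellate Stay Credit: +288 days → 2 November 2003.
Office Delay Adjustment: +359 days → 26 October 2004.
Prosecution Delay Deduction: −58 days → 29 August 2004.

August 29, 2004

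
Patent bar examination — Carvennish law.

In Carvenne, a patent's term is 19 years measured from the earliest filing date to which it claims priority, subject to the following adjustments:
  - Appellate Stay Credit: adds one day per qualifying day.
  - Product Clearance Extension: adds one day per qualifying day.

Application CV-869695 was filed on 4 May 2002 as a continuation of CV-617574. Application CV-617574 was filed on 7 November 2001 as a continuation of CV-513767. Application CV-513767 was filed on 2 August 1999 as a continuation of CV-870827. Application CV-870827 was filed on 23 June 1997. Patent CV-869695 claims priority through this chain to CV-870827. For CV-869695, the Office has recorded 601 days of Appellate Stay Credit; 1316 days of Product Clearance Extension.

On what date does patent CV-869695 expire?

2021-09-22

Earliest priority filing: 23 June 1997.
Base term: 23 June 1997 + 19 years → 23 June 2016.
Appellate Stay Credit: +601 days → 14 February 2018.
Product Clearance Extension: +1316 days → 22 September 2021.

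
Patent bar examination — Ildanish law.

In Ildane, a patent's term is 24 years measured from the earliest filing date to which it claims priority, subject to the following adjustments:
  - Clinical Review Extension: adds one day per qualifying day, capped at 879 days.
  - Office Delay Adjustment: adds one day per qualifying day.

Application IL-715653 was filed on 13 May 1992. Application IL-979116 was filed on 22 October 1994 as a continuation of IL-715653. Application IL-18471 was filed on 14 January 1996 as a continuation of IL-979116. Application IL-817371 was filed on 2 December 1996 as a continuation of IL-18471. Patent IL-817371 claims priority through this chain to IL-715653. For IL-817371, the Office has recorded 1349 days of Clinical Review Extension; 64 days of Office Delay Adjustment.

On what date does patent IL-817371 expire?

December 12, 2018

Earliest priority filing: 13 May 1992.
Base term: 13 May 1992 + 24 years → 13 May 2016.
Clinical Review Extension: 1349 days claimed exceeds the 879-day cap, so +879 days → 9 October 2018.
Office Delay Adjustment: +64 days → 12 December 2018.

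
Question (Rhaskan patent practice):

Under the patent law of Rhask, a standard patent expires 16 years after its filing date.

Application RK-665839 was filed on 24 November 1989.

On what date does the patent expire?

Filing date + 16 years → 24 November 2005.

2005-11-24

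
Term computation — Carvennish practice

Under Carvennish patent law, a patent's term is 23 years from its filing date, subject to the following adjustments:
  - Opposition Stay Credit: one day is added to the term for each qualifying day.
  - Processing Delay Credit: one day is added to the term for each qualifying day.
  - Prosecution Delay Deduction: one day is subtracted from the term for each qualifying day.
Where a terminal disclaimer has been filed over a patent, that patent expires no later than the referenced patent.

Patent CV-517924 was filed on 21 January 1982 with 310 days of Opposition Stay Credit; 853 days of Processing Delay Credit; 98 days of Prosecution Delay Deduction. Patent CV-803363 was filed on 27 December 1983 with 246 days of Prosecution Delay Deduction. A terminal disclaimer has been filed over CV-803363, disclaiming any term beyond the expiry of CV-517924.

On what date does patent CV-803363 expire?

Natural term of CV-803363:
  Base: filing + 23 years → 27 December 2006.
  Prosecution Delay Deduction: −246 days → 25 April 2006.
Expiry of referenced patent CV-517924:
  Base: filing + 23 years → 21 January 2005.
  Opposition Stay Credit: +310 days → 27 November 2005.
  Processing Delay Credit: +853 days → 29 March 2008.
  Prosecution Delay Deduction: −98 days → 22 December 2007.
Terminal disclaimer: CV-803363 expires on the earlier of 25 April 2006 and 22 December 2007.

April 25, 2006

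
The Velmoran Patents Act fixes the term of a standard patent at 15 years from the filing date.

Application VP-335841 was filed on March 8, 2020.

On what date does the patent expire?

Filing date + 15 years → 8 March 2035.

March 8, 2035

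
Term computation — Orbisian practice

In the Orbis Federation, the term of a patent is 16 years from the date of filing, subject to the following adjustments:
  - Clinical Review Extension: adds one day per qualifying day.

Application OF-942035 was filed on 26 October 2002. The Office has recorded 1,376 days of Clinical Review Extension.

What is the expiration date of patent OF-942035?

Base term: filing date + 16 years → 26 October 2018.
Clinical Review Extension: +1376 days → 2 August 2022.

August 2, 2022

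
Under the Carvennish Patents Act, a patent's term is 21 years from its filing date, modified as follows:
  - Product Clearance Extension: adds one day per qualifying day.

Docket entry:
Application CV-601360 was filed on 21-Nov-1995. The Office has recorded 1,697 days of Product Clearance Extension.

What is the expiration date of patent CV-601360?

Base term: filing date + 21 years → 21 November 2016.
Product Clearance Extension: +1697 days → 15 July 2021.

2021-07-15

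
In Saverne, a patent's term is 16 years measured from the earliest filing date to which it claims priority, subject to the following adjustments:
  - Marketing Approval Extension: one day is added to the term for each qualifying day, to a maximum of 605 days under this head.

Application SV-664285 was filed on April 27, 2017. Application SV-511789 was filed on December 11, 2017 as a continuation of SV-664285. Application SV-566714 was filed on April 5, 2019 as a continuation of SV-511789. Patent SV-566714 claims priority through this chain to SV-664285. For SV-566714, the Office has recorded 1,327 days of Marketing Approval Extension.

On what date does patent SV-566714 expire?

Earliest priority filing: 27 April 2017.
Base term: 27 April 2017 + 16 years → 27 April 2033.
Marketing Approval Extension: 1327 days claimed exceeds the 605-day cap, so +605 days → 23 December 2034.

December 23, 2034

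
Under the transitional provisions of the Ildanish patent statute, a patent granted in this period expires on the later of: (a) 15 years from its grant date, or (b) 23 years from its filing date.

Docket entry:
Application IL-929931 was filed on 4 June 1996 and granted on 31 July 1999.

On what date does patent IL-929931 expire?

June 4, 2019

(a) grant + 15 years → 31 July 2014.
(b) filing + 23 years → 4 June 2019.
Later of the two: 4 June 2019.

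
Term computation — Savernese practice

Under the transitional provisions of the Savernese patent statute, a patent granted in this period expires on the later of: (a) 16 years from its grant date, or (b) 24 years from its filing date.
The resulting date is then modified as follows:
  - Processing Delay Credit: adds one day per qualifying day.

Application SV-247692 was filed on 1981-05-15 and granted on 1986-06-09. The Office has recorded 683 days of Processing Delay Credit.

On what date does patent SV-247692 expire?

(a) grant + 16 years → 9 June 2002.
(b) filing + 24 years → 15 May 2005.
Later of the two: 15 May 2005.
Processing Delay Credit: +683 days → 29 March 2007.

March 29, 2007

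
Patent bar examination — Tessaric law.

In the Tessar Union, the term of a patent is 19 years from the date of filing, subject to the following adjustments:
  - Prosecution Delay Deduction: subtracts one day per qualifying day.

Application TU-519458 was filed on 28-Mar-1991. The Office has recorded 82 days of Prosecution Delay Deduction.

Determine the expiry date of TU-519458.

Base term: filing date + 19 years → 28 March 2010.
Prosecution Delay Deduction: −82 days → 5 January 2010.

2010-01-05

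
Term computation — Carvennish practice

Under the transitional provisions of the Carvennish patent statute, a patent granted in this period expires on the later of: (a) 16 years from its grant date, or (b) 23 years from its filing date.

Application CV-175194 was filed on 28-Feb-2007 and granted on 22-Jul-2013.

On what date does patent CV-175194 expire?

February 28, 2030

(a) grant + 16 years → 22 July 2029.
(b) filing + 23 years → 28 February 2030.
Later of the two: 28 February 2030.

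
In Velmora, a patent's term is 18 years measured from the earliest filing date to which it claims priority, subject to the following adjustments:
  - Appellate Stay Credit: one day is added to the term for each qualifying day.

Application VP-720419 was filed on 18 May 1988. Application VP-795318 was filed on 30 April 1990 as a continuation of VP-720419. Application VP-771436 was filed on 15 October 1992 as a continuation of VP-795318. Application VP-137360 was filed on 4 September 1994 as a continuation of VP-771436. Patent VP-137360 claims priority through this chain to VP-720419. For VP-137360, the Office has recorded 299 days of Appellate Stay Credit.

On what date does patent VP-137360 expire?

March 13, 2007

Earliest priority filing: 18 May 1988.
Base term: 18 May 1988 + 18 years → 18 May 2006.
Appellate Stay Credit: +299 days → 13 March 2007.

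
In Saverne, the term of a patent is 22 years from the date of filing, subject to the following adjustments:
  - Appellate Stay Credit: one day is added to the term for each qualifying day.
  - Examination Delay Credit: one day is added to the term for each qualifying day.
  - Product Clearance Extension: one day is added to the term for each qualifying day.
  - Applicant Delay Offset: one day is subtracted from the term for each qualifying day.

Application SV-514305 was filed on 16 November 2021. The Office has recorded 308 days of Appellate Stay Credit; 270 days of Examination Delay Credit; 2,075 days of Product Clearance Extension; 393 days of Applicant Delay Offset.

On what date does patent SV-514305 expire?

Base term: filing date + 22 years → 16 November 2043.
Appellate Stay Credit: +308 days → 19 September 2044.
Examination Delay Credit: +270 days → 16 June 2045.
Product Clearance Extension: +2075 days → 20 February 2051.
Applicant Delay Offset: −393 days → 23 January 2050.

January 23, 2050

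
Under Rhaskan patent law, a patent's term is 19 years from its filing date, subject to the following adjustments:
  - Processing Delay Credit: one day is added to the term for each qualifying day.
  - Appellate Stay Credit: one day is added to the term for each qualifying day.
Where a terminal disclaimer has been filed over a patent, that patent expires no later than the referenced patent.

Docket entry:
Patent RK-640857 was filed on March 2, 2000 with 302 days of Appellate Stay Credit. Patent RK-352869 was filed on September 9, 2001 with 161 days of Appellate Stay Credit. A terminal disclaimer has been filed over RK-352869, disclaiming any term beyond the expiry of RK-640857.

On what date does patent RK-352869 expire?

2019-12-29

Natural term of RK-352869:
  Base: filing + 19 years → 9 September 2020.
  Appellate Stay Credit: +161 days → 17 February 2021.
Expiry of referenced patent RK-640857:
  Base: filing + 19 years → 2 March 2019.
  Appellate Stay Credit: +302 days → 29 December 2019.
Terminal disclaimer: RK-352869 expires on the earlier of 17 February 2021 and 29 December 2019.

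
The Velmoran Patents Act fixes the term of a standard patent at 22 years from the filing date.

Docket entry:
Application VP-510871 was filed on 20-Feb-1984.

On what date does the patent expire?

Filing date + 22 years → 20 February 2006.

February 20, 2006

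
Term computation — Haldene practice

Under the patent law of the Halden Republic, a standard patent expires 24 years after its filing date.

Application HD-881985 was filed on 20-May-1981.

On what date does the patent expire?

Filing date + 24 years → 20 May 2005.

May 20, 2005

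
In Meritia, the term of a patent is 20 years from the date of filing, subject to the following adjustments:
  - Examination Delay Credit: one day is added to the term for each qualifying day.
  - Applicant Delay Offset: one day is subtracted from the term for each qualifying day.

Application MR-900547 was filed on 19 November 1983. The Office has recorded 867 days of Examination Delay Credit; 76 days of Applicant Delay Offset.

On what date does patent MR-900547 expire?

January 18, 2006

Base term: filing date + 20 years → 19 November 2003.
Examination Delay Credit: +867 days → 4 April 2006.
Applicant Delay Offset: −76 days → 18 January 2006.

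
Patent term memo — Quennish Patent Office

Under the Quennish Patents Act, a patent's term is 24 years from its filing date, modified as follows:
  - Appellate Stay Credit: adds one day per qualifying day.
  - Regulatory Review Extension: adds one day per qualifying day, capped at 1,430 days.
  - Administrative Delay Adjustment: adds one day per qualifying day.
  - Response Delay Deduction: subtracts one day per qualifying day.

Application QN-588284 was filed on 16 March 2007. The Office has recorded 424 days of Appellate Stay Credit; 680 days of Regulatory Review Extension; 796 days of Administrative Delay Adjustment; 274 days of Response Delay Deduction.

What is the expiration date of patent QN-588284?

August 28, 2035

Base term: filing date + 24 years → 16 March 2031.
Appellate Stay Credit: +424 days → 13 May 2032.
Regulatory Review Extension: 680 days (within the 1430-day cap) → +680 days → 24 March 2034.
Administrative Delay Adjustment: +796 days → 28 May 2036.
Response Delay Deduction: −274 days → 28 August 2035.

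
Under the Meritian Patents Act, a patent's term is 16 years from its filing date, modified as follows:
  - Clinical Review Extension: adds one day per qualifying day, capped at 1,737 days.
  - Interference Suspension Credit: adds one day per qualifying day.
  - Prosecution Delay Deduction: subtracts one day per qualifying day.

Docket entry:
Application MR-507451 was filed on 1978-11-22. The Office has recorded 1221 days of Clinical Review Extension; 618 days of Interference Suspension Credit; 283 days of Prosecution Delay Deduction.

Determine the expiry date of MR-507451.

Base term: filing date + 16 years → 22 November 1994.
Clinical Review Extension: 1221 days (within the 1737-day cap) → +1221 days → 27 March 1998.
Interference Suspension Credit: +618 days → 5 December 1999.
Prosecution Delay Deduction: −283 days → 25 February 1999.

1999-02-25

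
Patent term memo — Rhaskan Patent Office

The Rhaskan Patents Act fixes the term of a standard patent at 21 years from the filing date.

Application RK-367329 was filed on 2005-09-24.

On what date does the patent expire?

September 24, 2026

Filing date + 21 years → 24 September 2026.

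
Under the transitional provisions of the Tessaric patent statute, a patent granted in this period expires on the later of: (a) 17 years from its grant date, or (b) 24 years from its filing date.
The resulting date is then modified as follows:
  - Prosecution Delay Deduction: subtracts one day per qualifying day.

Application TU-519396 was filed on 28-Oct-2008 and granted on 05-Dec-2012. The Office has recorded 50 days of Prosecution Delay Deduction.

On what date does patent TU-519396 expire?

(a) grant + 17 years → 5 December 2029.
(b) filing + 24 years → 28 October 2032.
Later of the two: 28 October 2032.
Prosecution Delay Deduction: −50 days → 8 September 2032.

2032-09-08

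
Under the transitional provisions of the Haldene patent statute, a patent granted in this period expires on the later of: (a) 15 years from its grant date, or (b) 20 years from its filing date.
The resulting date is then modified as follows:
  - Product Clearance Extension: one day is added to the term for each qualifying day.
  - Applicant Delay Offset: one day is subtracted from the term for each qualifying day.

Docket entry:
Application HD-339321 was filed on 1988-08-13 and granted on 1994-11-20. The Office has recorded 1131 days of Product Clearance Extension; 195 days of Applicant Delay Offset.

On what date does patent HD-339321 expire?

2012-06-13

(a) grant + 15 years → 20 November 2009.
(b) filing + 20 years → 13 August 2008.
Later of the two: 20 November 2009.
Product Clearance Extension: +1131 days → 25 December 2012.
Applicant Delay Offset: −195 days → 13 June 2012.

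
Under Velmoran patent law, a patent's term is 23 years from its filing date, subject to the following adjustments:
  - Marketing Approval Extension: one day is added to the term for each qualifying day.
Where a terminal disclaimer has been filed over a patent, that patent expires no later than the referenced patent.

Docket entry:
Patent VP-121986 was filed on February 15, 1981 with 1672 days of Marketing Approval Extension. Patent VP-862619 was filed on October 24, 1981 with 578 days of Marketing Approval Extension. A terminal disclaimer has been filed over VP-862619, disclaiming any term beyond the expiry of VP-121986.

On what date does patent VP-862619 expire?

Natural term of VP-862619:
  Base: filing + 23 years → 24 October 2004.
  Marketing Approval Extension: +578 days → 25 May 2006.
Expiry of referenced patent VP-121986:
  Base: filing + 23 years → 15 February 2004.
  Marketing Approval Extension: +1672 days → 13 September 2008.
Terminal disclaimer: VP-862619 expires on the earlier of 25 May 2006 and 13 September 2008.

2006-05-25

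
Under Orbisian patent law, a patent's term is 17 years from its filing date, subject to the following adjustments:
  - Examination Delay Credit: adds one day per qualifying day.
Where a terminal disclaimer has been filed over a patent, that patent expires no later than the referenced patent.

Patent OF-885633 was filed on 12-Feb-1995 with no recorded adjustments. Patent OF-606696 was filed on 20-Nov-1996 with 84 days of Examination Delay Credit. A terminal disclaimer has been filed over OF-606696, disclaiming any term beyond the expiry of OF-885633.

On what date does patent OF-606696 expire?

Natural term of OF-606696:
  Base: filing + 17 years → 20 November 2013.
  Examination Delay Credit: +84 days → 12 February 2014.
Expiry of referenced patent OF-885633:
  Base: filing + 17 years → 12 February 2012.
Terminal disclaimer: OF-606696 expires on the earlier of 12 February 2014 and 12 February 2012.

2012-02-12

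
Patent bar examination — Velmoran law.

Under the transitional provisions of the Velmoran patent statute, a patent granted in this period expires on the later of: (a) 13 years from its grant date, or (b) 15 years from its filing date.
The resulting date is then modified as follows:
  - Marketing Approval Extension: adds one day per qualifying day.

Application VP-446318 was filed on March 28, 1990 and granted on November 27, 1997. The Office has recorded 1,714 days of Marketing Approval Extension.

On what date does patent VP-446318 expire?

(a) grant + 13 years → 27 November 2010.
(b) filing + 15 years → 28 March 2005.
Later of the two: 27 November 2010.
Marketing Approval Extension: +1714 days → 7 August 2015.

August 7, 2015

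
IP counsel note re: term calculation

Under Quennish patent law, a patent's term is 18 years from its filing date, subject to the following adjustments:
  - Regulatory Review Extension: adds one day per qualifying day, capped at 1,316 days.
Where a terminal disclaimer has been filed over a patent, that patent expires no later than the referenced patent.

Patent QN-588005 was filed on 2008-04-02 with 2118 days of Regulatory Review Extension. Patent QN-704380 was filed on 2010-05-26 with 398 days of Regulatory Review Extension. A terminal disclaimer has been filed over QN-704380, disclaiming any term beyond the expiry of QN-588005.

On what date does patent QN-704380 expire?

June 28, 2029

Natural term of QN-704380:
  Base: filing + 18 years → 26 May 2028.
  Regulatory Review Extension: 398 days (within the 1316-day cap) → +398 days → 28 June 2029.
Expiry of referenced patent QN-588005:
  Base: filing + 18 years → 2 April 2026.
  Regulatory Review Extension: 2118 days claimed exceeds the 1316-day cap, so +1316 days → 8 November 2029.
Terminal disclaimer: QN-704380 expires on the earlier of 28 June 2029 and 8 November 2029.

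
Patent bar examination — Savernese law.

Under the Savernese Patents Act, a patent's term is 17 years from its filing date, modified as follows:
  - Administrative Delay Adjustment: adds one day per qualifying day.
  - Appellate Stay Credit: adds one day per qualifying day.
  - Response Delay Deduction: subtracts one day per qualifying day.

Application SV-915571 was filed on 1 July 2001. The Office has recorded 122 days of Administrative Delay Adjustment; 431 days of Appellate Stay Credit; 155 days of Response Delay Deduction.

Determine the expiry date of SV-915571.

Base term: filing date + 17 years → 1 July 2018.
Administrative Delay Adjustment: +122 days → 31 October 2018.
Appellate Stay Credit: +431 days → 5 January 2020.
Response Delay Deduction: −155 days → 3 August 2019.

August 3, 2019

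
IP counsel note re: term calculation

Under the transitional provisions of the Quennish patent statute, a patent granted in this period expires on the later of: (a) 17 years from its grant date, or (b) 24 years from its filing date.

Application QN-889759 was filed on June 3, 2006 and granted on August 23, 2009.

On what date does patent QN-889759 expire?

(a) grant + 17 years → 23 August 2026.
(b) filing + 24 years → 3 June 2030.
Later of the two: 3 June 2030.

2030-06-03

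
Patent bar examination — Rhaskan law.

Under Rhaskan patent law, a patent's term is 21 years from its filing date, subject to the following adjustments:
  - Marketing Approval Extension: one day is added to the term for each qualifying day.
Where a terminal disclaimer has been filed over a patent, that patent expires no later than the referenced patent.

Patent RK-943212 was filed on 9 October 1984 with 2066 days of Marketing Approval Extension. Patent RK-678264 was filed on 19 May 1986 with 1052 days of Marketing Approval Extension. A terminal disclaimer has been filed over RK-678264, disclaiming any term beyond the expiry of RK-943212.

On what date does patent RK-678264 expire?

2010-04-05

Natural term of RK-678264:
  Base: filing + 21 years → 19 May 2007.
  Marketing Approval Extension: +1052 days → 5 April 2010.
Expiry of referenced patent RK-943212:
  Base: filing + 21 years → 9 October 2005.
  Marketing Approval Extension: +2066 days → 6 June 2011.
Terminal disclaimer: RK-678264 expires on the earlier of 5 April 2010 and 6 June 2011.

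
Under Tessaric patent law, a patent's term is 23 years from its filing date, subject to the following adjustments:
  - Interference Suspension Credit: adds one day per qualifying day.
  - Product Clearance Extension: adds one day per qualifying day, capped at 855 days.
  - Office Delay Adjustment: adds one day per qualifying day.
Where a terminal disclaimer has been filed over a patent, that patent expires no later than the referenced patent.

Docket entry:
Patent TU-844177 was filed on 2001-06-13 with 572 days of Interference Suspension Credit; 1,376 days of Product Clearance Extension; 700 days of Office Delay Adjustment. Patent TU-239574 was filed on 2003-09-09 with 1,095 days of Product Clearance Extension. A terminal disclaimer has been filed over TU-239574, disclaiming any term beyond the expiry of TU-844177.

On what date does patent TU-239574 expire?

Natural term of TU-239574:
  Base: filing + 23 years → 9 September 2026.
  Product Clearance Extension: 1095 days claimed exceeds the 855-day cap, so +855 days → 11 January 2029.
Expiry of referenced patent TU-844177:
  Base: filing + 23 years → 13 June 2024.
  Interference Suspension Credit: +572 days → 6 January 2026.
  Product Clearance Extension: 1376 days claimed exceeds the 855-day cap, so +855 days → 10 May 2028.
  Office Delay Adjustment: +700 days → 10 April 2030.
Terminal disclaimer: TU-239574 expires on the earlier of 11 January 2029 and 10 April 2030.

January 11, 2029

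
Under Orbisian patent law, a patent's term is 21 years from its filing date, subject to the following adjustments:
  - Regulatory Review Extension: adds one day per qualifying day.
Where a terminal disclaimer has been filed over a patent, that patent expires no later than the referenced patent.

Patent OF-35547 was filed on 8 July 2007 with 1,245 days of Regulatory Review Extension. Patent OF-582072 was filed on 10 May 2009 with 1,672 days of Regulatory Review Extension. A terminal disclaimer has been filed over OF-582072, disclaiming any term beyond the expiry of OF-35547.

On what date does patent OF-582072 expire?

2031-12-05

Natural term of OF-582072:
  Base: filing + 21 years → 10 May 2030.
  Regulatory Review Extension: +1672 days → 7 December 2034.
Expiry of referenced patent OF-35547:
  Base: filing + 21 years → 8 July 2028.
  Regulatory Review Extension: +1245 days → 5 December 2031.
Terminal disclaimer: OF-582072 expires on the earlier of 7 December 2034 and 5 December 2031.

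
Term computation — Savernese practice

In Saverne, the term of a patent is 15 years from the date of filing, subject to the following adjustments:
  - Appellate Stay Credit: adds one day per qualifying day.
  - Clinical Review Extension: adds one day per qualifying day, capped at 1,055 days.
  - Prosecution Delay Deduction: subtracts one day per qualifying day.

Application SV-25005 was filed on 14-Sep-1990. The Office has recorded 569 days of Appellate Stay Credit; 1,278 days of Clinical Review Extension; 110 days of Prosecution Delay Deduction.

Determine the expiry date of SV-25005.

Base term: filing date + 15 years → 14 September 2005.
Appellate Stay Credit: +569 days → 6 April 2007.
Clinical Review Extension: 1278 days claimed exceeds the 1055-day cap, so +1055 days → 24 February 2010.
Prosecution Delay Deduction: −110 days → 6 November 2009.

2009-11-06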